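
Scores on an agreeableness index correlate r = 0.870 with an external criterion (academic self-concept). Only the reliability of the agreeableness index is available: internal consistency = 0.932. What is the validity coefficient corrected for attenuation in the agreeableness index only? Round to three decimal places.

0.901

Single correction: r_c = r_obs / √r_xx = 0.870 / √0.932 = 0.870 / 0.9654 ≈ 0.901.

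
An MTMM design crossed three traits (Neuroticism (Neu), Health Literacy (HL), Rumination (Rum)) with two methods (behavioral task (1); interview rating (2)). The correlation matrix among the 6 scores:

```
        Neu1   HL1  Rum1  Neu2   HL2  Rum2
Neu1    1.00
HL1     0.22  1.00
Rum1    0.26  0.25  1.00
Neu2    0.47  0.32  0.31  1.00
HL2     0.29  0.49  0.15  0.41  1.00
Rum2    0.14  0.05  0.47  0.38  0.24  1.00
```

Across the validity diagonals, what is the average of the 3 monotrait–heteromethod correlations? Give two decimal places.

0.48

Convergent values: 0.47, 0.49, 0.47; mean = 1.43/3 = 0.48.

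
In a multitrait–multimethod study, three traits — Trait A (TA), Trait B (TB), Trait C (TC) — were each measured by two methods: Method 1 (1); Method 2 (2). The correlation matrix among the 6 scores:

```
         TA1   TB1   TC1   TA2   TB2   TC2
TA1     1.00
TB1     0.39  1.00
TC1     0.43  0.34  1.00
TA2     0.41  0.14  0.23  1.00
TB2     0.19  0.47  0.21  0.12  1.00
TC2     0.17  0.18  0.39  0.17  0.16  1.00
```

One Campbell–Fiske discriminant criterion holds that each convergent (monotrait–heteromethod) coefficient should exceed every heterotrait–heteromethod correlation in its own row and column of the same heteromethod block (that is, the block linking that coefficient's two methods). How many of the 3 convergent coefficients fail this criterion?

0

Each convergent coefficient versus the relevant comparison correlations:
TA (methods 1·2): 0.41 vs {0.19, 0.14, 0.17, 0.23} → pass.
TB (methods 1·2): 0.47 vs {0.14, 0.19, 0.18, 0.21} → pass.
TC (methods 1·2): 0.39 vs {0.23, 0.17, 0.21, 0.18} → pass.
0 of 3 fail.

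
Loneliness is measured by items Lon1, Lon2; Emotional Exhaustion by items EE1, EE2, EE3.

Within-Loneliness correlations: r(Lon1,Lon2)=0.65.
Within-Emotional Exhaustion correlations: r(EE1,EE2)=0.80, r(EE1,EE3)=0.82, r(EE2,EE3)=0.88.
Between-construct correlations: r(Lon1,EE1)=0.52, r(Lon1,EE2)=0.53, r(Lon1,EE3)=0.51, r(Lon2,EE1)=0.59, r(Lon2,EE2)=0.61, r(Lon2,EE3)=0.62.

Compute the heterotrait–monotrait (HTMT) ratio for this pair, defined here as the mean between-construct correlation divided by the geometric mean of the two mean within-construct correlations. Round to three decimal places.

Mean between = 3.38/6 = 0.5633.
Mean within-Lon = 0.65/1 = 0.6500; mean within-EE = 2.50/3 = 0.8333.
Geometric mean = √(0.6500 × 0.8333) = 0.7360.
HTMT = 0.5633 / 0.7360 = 0.765.

0.765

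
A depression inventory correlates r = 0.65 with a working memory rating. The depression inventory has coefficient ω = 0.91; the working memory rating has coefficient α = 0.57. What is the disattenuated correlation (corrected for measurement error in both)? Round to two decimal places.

0.90

r_true = r_obs / √(r_xx · r_yy) = 0.65 / √(0.91 × 0.57) = 0.65 / √0.5187 = 0.65 / 0.7202 ≈ 0.90.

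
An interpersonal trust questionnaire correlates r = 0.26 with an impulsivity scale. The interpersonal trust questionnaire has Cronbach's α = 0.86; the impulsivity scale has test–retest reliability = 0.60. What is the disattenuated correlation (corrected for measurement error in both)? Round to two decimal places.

r_true = r_obs / √(r_xx · r_yy) = 0.26 / √(0.86 × 0.60) = 0.26 / √0.5160 = 0.26 / 0.7183 ≈ 0.36.

0.36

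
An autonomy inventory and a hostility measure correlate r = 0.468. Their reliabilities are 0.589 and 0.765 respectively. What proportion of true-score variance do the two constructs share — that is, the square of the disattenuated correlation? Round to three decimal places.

Disattenuated r = 0.468 / √(0.589 × 0.765) = 0.468 / 0.6713 = 0.6972.
Shared true-score variance = 0.6972² = 0.4861 ≈ 0.486.

0.486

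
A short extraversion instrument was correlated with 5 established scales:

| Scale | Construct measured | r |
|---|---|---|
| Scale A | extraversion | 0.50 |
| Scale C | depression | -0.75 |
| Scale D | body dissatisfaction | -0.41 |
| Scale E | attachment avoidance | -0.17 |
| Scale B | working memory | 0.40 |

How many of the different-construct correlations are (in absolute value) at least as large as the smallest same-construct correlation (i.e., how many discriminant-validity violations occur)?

Convergent (same construct = extraversion): Scale A.
Smallest convergent = 0.50. Discriminant |r|: 0.75, 0.41, 0.17, 0.40; count ≥ 0.50 → 1.

1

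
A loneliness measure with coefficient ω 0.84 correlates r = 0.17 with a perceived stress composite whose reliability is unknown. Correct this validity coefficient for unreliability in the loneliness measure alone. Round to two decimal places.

Single correction: r_c = r_obs / √r_xx = 0.17 / √0.84 = 0.17 / 0.9165 ≈ 0.19.

0.19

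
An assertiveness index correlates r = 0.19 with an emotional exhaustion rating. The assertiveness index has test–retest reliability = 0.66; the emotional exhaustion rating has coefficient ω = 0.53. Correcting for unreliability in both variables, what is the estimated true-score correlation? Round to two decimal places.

0.32

r_true = r_obs / √(r_xx · r_yy) = 0.19 / √(0.66 × 0.53) = 0.19 / √0.3498 = 0.19 / 0.5914 ≈ 0.32.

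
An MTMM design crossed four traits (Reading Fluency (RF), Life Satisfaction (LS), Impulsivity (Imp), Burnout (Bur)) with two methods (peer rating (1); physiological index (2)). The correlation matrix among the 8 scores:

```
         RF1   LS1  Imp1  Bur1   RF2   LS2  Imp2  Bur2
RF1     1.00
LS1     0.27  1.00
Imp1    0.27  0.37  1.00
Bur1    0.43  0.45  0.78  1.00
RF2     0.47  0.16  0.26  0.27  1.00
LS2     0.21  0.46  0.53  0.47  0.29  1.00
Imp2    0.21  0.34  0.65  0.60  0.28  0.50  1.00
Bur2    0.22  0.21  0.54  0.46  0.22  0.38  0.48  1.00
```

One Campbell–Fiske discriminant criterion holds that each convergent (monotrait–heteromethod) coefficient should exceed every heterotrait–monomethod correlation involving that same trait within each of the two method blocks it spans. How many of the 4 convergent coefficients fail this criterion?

3

Each convergent coefficient versus the relevant comparison correlations:
RF (methods 1·2): 0.47 vs {0.27, 0.29, 0.27, 0.28, 0.43, 0.22} → pass.
LS (methods 1·2): 0.46 vs {0.27, 0.29, 0.37, 0.50, 0.45, 0.38} → fail.
Imp (methods 1·2): 0.65 vs {0.27, 0.28, 0.37, 0.50, 0.78, 0.48} → fail.
Bur (methods 1·2): 0.46 vs {0.43, 0.22, 0.45, 0.38, 0.78, 0.48} → fail.
3 of 4 fail.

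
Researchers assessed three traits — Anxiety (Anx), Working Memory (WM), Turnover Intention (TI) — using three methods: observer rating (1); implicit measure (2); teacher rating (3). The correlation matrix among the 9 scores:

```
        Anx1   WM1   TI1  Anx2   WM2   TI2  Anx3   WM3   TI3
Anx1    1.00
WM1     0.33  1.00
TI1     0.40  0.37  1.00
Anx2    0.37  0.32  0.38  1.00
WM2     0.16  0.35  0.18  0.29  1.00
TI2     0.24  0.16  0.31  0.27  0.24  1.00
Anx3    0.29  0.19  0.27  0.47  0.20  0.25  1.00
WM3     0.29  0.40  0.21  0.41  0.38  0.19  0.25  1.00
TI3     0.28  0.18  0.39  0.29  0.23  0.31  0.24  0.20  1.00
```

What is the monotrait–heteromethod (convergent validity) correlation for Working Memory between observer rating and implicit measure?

Same trait (WM), different methods: r(WM1, WM2) = 0.35.

0.35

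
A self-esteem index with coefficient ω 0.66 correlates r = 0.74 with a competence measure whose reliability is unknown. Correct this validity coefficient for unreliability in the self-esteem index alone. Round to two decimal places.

Single correction: r_c = r_obs / √r_xx = 0.74 / √0.66 = 0.74 / 0.8124 ≈ 0.91.

0.91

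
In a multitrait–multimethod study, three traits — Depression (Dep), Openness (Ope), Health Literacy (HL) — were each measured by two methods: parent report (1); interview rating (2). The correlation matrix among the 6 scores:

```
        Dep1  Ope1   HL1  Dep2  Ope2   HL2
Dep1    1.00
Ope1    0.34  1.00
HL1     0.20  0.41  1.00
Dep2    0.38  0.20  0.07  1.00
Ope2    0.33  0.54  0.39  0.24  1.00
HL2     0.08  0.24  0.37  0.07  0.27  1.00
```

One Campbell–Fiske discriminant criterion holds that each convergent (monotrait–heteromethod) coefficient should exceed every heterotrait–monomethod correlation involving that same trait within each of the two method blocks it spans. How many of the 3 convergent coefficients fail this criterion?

Convergent coefficients and their comparison sets:
Dep (methods 1·2): 0.38 vs {0.34, 0.24, 0.20, 0.07} → pass.
Ope (methods 1·2): 0.54 vs {0.34, 0.24, 0.41, 0.27} → pass.
HL (methods 1·2): 0.37 vs {0.20, 0.07, 0.41, 0.27} → fail.
1 of 3 fail.

1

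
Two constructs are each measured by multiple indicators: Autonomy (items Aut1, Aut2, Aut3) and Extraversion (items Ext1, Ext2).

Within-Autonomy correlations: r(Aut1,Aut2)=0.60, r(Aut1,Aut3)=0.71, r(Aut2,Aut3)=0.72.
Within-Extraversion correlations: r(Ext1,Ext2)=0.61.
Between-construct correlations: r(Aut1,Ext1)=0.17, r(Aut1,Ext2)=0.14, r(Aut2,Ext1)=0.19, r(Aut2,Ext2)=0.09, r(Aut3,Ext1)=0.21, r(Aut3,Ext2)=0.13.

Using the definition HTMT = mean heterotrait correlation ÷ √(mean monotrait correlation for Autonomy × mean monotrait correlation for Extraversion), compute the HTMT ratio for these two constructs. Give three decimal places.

0.241

Mean heterotrait r = 0.93/6 = 0.1550.
Mean within-Aut = 2.03/3 = 0.6767; mean within-Ext = 0.61/1 = 0.6100.
Geometric mean = √(0.6767 × 0.6100) = 0.6425.
HTMT = 0.1550 / 0.6425 = 0.241.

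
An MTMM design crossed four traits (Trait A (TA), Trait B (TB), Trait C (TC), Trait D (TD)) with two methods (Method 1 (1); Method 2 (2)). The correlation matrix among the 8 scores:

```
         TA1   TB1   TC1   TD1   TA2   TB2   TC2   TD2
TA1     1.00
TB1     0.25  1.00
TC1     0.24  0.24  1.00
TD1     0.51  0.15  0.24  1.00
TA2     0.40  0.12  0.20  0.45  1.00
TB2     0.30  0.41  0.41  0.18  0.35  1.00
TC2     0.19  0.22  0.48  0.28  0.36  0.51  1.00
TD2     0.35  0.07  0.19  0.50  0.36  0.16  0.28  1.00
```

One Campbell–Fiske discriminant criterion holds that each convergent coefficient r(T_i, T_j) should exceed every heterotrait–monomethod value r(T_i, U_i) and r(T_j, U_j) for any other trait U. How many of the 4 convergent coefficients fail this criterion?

Convergent coefficients and their comparison sets:
TA (methods 1·2): 0.40 vs {0.25, 0.35, 0.24, 0.36, 0.51, 0.36} → fail.
TB (methods 1·2): 0.41 vs {0.25, 0.35, 0.24, 0.51, 0.15, 0.16} → fail.
TC (methods 1·2): 0.48 vs {0.24, 0.36, 0.24, 0.51, 0.24, 0.28} → fail.
TD (methods 1·2): 0.50 vs {0.51, 0.36, 0.15, 0.16, 0.24, 0.28} → fail.
4 of 4 fail.

4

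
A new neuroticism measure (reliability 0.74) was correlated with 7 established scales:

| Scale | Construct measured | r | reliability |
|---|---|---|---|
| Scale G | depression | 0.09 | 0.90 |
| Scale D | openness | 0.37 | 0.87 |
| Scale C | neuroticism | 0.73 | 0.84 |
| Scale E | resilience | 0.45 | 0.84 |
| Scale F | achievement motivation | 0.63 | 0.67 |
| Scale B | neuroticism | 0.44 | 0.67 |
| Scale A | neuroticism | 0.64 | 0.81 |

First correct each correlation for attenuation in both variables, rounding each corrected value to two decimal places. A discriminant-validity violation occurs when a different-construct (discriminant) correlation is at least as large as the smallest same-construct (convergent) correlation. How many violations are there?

Disattenuated r (r / √(r_scale · r_new)):
  Scale G (disc): 0.09 / √(0.90·0.74) = 0.11
  Scale D (disc): 0.37 / √(0.87·0.74) = 0.46
  Scale C (conv): 0.73 / √(0.84·0.74) = 0.93
  Scale E (disc): 0.45 / √(0.84·0.74) = 0.57
  Scale F (disc): 0.63 / √(0.67·0.74) = 0.89
  Scale B (conv): 0.44 / √(0.67·0.74) = 0.62
  Scale A (conv): 0.64 / √(0.81·0.74) = 0.83
Smallest convergent = 0.62. Discriminant values: 0.11, 0.46, 0.57, 0.89; count ≥ 0.62 → 1.

1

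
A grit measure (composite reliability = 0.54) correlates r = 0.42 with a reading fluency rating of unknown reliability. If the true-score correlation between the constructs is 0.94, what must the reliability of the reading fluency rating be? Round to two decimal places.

0.37

r_true = r_obs / √(r_xx · r_yy) ⇒ 0.94 = 0.42 / √(0.54 · r_yy).
√(0.54 · r_yy) = 0.42 / 0.94 = 0.4468; 0.54 · r_yy = 0.1996; r_yy = 0.1996 / 0.54 ≈ 0.37.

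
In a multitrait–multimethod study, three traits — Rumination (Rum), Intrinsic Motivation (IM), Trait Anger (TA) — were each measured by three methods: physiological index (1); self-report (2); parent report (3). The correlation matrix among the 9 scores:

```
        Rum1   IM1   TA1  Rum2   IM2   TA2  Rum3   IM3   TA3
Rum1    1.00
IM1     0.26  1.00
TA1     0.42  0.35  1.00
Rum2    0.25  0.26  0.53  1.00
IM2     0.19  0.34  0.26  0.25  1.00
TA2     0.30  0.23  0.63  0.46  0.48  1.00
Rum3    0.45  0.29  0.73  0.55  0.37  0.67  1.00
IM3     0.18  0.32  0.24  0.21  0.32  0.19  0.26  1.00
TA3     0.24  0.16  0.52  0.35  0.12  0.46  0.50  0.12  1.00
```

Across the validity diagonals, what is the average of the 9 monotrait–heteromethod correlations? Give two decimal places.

0.43

Convergent values: 0.25, 0.45, 0.55, 0.34, 0.32, 0.32, 0.63, 0.52, 0.46; mean = 3.84/9 = 0.43.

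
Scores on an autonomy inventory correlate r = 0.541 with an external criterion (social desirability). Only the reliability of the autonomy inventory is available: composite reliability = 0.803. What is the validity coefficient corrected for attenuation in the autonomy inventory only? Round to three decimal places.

0.604

Single correction: r_c = r_obs / √r_xx = 0.541 / √0.803 = 0.541 / 0.8961 ≈ 0.604.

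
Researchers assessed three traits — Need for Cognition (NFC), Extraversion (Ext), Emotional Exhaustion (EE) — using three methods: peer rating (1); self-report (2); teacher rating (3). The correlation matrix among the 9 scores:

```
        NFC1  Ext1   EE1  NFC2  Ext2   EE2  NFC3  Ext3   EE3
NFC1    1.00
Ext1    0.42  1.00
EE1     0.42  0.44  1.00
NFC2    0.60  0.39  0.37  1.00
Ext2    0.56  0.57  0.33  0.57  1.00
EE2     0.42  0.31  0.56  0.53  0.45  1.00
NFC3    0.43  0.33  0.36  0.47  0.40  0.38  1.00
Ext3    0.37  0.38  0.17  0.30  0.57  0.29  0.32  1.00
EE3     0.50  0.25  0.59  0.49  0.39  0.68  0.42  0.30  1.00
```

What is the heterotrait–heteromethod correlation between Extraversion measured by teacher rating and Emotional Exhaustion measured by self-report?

Different traits and methods: r(Ext3, EE2) = 0.29.

0.29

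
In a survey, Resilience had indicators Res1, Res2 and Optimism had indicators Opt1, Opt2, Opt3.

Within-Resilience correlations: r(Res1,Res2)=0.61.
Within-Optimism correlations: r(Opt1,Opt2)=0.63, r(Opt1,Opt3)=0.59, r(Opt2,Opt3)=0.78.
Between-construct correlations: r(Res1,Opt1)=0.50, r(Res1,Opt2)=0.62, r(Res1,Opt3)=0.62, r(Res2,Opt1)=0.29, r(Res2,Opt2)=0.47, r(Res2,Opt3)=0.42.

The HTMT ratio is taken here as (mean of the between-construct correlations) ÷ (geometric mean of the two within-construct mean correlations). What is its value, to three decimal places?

0.763

Mean between = 2.92/6 = 0.4867.
Mean within-Res = 0.61/1 = 0.6100; mean within-Opt = 2.00/3 = 0.6667.
Geometric mean = √(0.6100 × 0.6667) = 0.6377.
HTMT = 0.4867 / 0.6377 = 0.763.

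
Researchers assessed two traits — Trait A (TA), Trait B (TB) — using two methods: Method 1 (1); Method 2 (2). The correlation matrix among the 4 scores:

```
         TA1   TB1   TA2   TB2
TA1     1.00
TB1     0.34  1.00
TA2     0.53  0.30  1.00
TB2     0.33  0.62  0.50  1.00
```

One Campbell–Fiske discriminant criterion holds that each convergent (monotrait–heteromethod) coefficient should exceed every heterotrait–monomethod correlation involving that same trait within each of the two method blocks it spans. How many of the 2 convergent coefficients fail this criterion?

Convergent coefficients and their comparison sets:
TA (methods 1·2): 0.53 vs {0.34, 0.50} → pass.
TB (methods 1·2): 0.62 vs {0.34, 0.50} → pass.
0 of 2 fail.

0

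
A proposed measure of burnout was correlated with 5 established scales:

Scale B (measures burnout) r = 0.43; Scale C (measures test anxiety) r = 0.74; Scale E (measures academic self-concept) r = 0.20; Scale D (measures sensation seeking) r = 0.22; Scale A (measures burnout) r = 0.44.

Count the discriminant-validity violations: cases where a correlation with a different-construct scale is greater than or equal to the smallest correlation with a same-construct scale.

Convergent (same construct = burnout): Scale B, Scale A.
Smallest convergent = 0.43. Discriminant values: 0.74, 0.20, 0.22; count ≥ 0.43 → 1.

1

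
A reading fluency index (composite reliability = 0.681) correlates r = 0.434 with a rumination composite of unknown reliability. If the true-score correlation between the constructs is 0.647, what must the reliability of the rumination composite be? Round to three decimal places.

0.661

r_true = r_obs / √(r_xx · r_yy) ⇒ 0.647 = 0.434 / √(0.681 · r_yy).
√(0.681 · r_yy) = 0.434 / 0.647 = 0.6708; 0.681 · r_yy = 0.4500; r_yy = 0.4500 / 0.681 ≈ 0.661.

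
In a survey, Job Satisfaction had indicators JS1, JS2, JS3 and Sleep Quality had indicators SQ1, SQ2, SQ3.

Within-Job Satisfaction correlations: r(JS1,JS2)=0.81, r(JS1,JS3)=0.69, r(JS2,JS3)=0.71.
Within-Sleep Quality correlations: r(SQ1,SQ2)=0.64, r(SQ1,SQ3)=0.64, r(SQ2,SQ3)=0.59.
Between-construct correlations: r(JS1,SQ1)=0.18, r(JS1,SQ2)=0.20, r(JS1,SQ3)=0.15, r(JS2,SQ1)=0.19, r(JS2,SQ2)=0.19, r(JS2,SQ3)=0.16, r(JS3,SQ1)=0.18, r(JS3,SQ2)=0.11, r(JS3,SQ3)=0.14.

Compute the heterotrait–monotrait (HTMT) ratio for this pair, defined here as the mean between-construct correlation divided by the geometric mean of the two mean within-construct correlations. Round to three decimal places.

0.246

Mean between = 1.50/9 = 0.1667.
Mean within-JS = 2.21/3 = 0.7367; mean within-SQ = 1.87/3 = 0.6233.
Geometric mean = √(0.7367 × 0.6233) = 0.6776.
HTMT = 0.1667 / 0.6776 = 0.246.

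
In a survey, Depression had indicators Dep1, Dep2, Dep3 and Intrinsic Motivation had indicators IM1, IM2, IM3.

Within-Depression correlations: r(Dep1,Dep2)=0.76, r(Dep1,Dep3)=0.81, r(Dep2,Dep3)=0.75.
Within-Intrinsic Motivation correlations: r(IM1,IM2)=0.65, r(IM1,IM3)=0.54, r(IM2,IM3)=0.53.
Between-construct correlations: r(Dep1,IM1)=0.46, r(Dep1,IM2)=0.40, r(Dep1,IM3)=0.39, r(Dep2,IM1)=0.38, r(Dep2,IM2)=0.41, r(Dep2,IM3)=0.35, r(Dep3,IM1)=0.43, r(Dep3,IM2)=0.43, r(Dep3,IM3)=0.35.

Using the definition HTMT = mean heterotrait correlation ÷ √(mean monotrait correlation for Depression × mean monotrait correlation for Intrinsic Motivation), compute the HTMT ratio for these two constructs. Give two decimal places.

Mean heterotrait r = 3.60/9 = 0.4000.
Mean within-Dep = 2.32/3 = 0.7733; mean within-IM = 1.72/3 = 0.5733.
Geometric mean = √(0.7733 × 0.5733) = 0.6658.
HTMT = 0.4000 / 0.6658 = 0.60.

0.60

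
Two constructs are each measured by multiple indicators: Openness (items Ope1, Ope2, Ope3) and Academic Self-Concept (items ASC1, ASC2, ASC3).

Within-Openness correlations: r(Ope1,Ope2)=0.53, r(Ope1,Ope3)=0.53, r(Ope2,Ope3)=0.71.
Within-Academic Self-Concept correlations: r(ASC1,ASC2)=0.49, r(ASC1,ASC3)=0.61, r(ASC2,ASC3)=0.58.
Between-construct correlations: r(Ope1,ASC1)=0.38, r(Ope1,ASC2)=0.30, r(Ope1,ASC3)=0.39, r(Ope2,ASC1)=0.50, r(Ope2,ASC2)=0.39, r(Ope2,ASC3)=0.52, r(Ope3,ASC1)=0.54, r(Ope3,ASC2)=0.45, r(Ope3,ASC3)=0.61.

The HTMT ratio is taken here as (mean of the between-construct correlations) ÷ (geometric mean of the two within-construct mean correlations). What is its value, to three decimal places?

0.789

Mean between = 4.08/9 = 0.4533.
Mean within-Ope = 1.77/3 = 0.5900; mean within-ASC = 1.68/3 = 0.5600.
Geometric mean = √(0.5900 × 0.5600) = 0.5748.
HTMT = 0.4533 / 0.5748 = 0.789.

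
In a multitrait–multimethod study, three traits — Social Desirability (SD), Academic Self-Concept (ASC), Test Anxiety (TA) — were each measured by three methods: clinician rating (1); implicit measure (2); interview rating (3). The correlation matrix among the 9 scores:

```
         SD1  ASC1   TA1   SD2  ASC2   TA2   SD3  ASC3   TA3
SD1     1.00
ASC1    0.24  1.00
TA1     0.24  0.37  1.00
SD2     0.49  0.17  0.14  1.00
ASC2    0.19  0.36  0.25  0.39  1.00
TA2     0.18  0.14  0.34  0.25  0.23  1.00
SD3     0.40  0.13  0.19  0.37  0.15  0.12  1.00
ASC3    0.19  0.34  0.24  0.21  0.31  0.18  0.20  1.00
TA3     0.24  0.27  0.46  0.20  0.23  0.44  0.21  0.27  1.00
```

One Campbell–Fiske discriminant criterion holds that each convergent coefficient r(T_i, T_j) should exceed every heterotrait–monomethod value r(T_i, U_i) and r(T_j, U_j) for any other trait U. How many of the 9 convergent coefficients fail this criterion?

5

Checking each validity diagonal entry against its comparison values:
SD (methods 1·2): 0.49 vs {0.24, 0.39, 0.24, 0.25} → pass.
SD (methods 1·3): 0.40 vs {0.24, 0.20, 0.24, 0.21} → pass.
SD (methods 2·3): 0.37 vs {0.39, 0.20, 0.25, 0.21} → fail.
ASC (methods 1·2): 0.36 vs {0.24, 0.39, 0.37, 0.23} → fail.
ASC (methods 1·3): 0.34 vs {0.24, 0.20, 0.37, 0.27} → fail.
ASC (methods 2·3): 0.31 vs {0.39, 0.20, 0.23, 0.27} → fail.
TA (methods 1·2): 0.34 vs {0.24, 0.25, 0.37, 0.23} → fail.
TA (methods 1·3): 0.46 vs {0.24, 0.21, 0.37, 0.27} → pass.
TA (methods 2·3): 0.44 vs {0.25, 0.21, 0.23, 0.27} → pass.
5 of 9 fail.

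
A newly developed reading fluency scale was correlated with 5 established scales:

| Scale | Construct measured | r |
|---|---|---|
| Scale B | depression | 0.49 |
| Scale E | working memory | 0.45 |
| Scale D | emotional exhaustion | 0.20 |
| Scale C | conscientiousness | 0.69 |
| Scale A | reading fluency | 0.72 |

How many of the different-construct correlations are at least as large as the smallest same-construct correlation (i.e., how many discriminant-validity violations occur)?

Convergent (same construct = reading fluency): Scale A.
Smallest convergent = 0.72. Discriminant values: 0.49, 0.45, 0.20, 0.69; count ≥ 0.72 → 0.

0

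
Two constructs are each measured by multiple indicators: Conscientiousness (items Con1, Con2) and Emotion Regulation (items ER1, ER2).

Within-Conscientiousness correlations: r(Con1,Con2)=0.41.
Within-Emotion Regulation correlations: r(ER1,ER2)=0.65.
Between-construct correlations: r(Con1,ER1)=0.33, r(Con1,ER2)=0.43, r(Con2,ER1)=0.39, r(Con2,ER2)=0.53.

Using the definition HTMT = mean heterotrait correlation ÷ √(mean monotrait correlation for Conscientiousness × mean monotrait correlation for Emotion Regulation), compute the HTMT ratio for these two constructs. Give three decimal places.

0.814

Mean heterotrait r = 1.68/4 = 0.4200.
Mean within-Con = 0.41/1 = 0.4100; mean within-ER = 0.65/1 = 0.6500.
Geometric mean = √(0.4100 × 0.6500) = 0.5162.
HTMT = 0.4200 / 0.5162 = 0.814.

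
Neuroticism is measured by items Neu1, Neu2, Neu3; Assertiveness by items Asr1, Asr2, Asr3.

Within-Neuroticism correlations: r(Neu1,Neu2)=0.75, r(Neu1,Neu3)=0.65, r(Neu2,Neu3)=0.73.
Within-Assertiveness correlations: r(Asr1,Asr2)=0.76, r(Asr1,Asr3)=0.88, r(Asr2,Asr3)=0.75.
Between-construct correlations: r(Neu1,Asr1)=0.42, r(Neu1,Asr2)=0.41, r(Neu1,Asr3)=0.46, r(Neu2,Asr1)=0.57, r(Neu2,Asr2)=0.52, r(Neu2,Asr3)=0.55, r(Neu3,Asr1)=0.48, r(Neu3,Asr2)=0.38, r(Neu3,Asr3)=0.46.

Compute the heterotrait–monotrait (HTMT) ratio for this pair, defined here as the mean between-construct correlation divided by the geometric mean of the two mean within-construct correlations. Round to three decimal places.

Between-construct mean = 4.25/9 = 0.4722.
Mean within-Neu = 2.13/3 = 0.7100; mean within-Asr = 2.39/3 = 0.7967.
Geometric mean = √(0.7100 × 0.7967) = 0.7521.
HTMT = 0.4722 / 0.7521 = 0.628.

0.628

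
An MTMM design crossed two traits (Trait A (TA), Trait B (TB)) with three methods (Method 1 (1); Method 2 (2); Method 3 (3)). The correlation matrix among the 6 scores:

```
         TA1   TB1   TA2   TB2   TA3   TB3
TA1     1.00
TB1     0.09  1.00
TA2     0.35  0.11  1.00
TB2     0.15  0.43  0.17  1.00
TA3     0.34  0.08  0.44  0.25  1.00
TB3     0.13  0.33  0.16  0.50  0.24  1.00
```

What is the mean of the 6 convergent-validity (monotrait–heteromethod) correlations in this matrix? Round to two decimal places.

Convergent values: 0.35, 0.34, 0.44, 0.43, 0.33, 0.50; mean = 2.39/6 = 0.40.

0.40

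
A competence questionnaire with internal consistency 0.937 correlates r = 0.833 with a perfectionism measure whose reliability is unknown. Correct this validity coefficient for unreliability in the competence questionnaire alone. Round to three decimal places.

0.861

Single correction: r_c = r_obs / √r_xx = 0.833 / √0.937 = 0.833 / 0.9680 ≈ 0.861.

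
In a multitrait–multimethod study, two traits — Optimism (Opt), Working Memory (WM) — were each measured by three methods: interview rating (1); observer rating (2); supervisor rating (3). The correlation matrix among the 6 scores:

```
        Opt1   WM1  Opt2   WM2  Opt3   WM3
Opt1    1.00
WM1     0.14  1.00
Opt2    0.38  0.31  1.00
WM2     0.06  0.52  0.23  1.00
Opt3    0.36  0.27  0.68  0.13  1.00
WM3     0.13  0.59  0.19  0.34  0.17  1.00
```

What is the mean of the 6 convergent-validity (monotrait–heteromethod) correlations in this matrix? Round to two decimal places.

0.48

Convergent values: 0.38, 0.36, 0.68, 0.52, 0.59, 0.34; mean = 2.87/6 = 0.48.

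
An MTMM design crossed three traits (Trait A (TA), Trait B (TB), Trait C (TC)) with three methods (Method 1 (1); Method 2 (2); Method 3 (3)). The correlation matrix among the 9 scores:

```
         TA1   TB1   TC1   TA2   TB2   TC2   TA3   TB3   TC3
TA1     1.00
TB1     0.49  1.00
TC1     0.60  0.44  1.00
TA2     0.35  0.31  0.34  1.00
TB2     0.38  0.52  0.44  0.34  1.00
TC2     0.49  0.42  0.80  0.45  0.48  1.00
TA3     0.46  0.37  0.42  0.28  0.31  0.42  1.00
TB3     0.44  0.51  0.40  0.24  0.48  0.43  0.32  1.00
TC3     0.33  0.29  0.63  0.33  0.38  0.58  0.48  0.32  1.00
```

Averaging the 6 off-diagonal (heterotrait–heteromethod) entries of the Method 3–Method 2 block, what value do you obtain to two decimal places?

0.35

HTHM values (method 3 × method 2): 0.31, 0.42, 0.24, 0.43, 0.33, 0.38; mean = 2.11/6 = 0.35.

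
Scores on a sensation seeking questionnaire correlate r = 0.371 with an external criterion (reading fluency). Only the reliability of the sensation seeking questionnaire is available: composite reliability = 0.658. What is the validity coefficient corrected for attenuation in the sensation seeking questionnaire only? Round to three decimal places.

0.457

Single correction: r_c = r_obs / √r_xx = 0.371 / √0.658 = 0.371 / 0.8112 ≈ 0.457.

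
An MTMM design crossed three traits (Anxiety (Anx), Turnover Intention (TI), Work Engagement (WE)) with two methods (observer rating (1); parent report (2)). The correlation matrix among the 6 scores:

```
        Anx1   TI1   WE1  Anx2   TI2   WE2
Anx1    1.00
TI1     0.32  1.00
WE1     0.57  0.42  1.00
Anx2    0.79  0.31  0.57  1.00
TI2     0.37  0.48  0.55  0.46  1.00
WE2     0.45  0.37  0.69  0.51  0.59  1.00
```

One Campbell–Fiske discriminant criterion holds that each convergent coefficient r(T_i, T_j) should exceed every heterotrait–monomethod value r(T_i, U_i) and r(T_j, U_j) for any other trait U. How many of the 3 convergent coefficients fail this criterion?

1

Convergent coefficients and their comparison sets:
Anx (methods 1·2): 0.79 vs {0.32, 0.46, 0.57, 0.51} → pass.
TI (methods 1·2): 0.48 vs {0.32, 0.46, 0.42, 0.59} → fail.
WE (methods 1·2): 0.69 vs {0.57, 0.51, 0.42, 0.59} → pass.
1 of 3 fail.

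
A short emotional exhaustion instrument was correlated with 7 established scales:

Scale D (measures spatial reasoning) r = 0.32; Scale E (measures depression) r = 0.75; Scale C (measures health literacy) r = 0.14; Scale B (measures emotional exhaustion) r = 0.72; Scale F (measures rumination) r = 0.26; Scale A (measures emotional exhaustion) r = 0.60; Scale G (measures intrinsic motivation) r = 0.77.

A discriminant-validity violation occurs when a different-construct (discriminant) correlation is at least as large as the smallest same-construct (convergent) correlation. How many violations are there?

2

Convergent (same construct = emotional exhaustion): Scale B, Scale A.
Smallest convergent = 0.60. Discriminant values: 0.32, 0.75, 0.14, 0.26, 0.77; count ≥ 0.60 → 2.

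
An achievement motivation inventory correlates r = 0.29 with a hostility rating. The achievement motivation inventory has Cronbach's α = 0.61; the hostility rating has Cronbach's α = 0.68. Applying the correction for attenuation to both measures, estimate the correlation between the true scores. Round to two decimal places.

0.45

r_true = r_obs / √(r_xx · r_yy) = 0.29 / √(0.61 × 0.68) = 0.29 / √0.4148 = 0.29 / 0.6440 ≈ 0.45.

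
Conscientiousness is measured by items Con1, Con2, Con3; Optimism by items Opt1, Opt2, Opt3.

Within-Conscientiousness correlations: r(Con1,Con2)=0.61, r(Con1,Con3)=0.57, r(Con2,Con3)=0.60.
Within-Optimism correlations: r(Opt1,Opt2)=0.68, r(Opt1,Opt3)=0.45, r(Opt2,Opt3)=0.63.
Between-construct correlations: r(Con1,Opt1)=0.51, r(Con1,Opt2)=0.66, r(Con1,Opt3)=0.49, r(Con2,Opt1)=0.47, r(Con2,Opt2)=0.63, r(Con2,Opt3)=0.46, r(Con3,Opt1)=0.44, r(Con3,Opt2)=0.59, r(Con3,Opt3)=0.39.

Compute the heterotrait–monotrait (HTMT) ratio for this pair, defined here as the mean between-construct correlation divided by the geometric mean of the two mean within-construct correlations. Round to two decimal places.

0.87

Mean heterotrait r = 4.64/9 = 0.5156.
Mean within-Con = 1.78/3 = 0.5933; mean within-Opt = 1.76/3 = 0.5867.
Geometric mean = √(0.5933 × 0.5867) = 0.5900.
HTMT = 0.5156 / 0.5900 = 0.87.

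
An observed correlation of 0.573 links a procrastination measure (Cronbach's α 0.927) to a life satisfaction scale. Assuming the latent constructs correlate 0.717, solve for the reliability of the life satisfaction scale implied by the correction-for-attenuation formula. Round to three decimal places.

r_true = r_obs / √(r_xx · r_yy) ⇒ 0.717 = 0.573 / √(0.927 · r_yy).
√(0.927 · r_yy) = 0.573 / 0.717 = 0.7992; 0.927 · r_yy = 0.6387; r_yy = 0.6387 / 0.927 ≈ 0.689.

0.689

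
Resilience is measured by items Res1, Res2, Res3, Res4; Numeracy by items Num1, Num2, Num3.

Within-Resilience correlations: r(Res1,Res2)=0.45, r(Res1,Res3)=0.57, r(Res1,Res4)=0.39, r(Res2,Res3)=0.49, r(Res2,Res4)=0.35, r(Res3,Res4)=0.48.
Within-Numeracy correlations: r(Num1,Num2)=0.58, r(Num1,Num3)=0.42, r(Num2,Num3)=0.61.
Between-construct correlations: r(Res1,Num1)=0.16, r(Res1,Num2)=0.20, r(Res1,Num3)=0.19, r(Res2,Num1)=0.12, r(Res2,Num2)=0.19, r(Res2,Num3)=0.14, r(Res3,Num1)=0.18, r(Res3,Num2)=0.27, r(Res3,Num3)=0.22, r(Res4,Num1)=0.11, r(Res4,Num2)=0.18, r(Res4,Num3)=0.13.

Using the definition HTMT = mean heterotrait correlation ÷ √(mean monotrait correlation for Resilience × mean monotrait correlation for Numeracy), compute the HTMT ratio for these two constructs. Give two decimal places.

0.35

Between-construct mean = 2.09/12 = 0.1742.
Mean within-Res = 2.73/6 = 0.4550; mean within-Num = 1.61/3 = 0.5367.
Geometric mean = √(0.4550 × 0.5367) = 0.4942.
HTMT = 0.1742 / 0.4942 = 0.35.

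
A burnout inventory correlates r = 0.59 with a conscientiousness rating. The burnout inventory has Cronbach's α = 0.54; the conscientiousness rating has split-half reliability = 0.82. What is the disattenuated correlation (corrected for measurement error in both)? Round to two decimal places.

0.89

r_true = r_obs / √(r_xx · r_yy) = 0.59 / √(0.54 × 0.82) = 0.59 / √0.4428 = 0.59 / 0.6654 ≈ 0.89.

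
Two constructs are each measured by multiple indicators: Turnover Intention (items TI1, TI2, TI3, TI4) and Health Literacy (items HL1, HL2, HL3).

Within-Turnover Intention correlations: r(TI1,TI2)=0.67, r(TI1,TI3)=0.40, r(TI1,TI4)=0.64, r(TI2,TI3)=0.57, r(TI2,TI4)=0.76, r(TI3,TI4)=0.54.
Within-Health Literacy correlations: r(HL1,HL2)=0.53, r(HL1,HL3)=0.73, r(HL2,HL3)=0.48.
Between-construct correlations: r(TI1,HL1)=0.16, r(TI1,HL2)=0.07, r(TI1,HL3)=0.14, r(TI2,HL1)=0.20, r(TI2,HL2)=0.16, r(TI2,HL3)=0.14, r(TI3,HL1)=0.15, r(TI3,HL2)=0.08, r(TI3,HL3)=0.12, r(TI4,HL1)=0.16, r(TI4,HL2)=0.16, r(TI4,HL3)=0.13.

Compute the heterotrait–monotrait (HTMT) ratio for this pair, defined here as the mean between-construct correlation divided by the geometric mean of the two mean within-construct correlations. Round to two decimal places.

0.24

Mean between = 1.67/12 = 0.1392.
Mean within-TI = 3.58/6 = 0.5967; mean within-HL = 1.74/3 = 0.5800.
Geometric mean = √(0.5967 × 0.5800) = 0.5883.
HTMT = 0.1392 / 0.5883 = 0.24.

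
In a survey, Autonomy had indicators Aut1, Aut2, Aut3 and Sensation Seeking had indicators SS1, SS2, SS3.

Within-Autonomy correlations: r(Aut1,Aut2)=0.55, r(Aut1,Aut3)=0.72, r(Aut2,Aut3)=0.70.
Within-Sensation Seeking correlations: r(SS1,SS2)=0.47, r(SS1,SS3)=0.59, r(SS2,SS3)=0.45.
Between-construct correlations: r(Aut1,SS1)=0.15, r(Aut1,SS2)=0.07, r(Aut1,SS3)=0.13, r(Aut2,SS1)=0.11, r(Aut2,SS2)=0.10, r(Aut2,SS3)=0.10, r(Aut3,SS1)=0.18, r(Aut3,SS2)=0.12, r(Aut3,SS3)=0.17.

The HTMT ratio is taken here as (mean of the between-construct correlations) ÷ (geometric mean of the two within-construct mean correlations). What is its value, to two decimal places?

Mean heterotrait r = 1.13/9 = 0.1256.
Mean within-Aut = 1.97/3 = 0.6567; mean within-SS = 1.51/3 = 0.5033.
Geometric mean = √(0.6567 × 0.5033) = 0.5749.
HTMT = 0.1256 / 0.5749 = 0.22.

0.22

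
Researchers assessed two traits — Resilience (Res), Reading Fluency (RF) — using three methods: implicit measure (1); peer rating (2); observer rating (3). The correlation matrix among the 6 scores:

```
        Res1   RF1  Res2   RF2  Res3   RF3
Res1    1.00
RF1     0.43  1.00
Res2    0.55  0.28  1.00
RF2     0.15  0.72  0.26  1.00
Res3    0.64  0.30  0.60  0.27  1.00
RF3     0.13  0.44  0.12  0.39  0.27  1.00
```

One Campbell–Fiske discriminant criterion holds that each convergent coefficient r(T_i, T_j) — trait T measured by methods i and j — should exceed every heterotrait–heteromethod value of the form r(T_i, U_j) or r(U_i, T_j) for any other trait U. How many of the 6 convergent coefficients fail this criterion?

Convergent coefficients and their comparison sets:
Res (methods 1·2): 0.55 vs {0.15, 0.28} → pass.
Res (methods 1·3): 0.64 vs {0.13, 0.30} → pass.
Res (methods 2·3): 0.60 vs {0.12, 0.27} → pass.
RF (methods 1·2): 0.72 vs {0.28, 0.15} → pass.
RF (methods 1·3): 0.44 vs {0.30, 0.13} → pass.
RF (methods 2·3): 0.39 vs {0.27, 0.12} → pass.
0 of 6 fail.

0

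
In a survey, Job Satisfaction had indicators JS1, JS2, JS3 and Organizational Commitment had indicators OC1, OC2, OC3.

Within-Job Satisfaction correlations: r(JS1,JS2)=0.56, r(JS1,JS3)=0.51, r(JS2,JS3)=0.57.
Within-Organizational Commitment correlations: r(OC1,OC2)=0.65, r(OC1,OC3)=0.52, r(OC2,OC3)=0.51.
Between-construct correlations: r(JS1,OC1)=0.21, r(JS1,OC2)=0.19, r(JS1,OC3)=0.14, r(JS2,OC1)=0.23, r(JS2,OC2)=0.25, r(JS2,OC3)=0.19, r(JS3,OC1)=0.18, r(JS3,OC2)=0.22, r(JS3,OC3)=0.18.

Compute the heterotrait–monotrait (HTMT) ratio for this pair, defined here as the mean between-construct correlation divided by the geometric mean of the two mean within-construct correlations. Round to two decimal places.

0.36

Mean between = 1.79/9 = 0.1989.
Mean within-JS = 1.64/3 = 0.5467; mean within-OC = 1.68/3 = 0.5600.
Geometric mean = √(0.5467 × 0.5600) = 0.5533.
HTMT = 0.1989 / 0.5533 = 0.36.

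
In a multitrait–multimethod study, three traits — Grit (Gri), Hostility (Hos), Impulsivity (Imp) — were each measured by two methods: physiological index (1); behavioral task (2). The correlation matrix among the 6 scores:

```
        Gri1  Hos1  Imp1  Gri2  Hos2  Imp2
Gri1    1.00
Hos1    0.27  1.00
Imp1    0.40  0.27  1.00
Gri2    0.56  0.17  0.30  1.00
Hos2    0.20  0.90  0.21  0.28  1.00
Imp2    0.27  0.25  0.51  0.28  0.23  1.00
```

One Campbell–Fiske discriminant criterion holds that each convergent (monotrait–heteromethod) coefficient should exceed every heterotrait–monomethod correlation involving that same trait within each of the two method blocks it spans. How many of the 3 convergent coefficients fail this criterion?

0

Each convergent coefficient versus the relevant comparison correlations:
Gri (methods 1·2): 0.56 vs {0.27, 0.28, 0.40, 0.28} → pass.
Hos (methods 1·2): 0.90 vs {0.27, 0.28, 0.27, 0.23} → pass.
Imp (methods 1·2): 0.51 vs {0.40, 0.28, 0.27, 0.23} → pass.
0 of 3 fail.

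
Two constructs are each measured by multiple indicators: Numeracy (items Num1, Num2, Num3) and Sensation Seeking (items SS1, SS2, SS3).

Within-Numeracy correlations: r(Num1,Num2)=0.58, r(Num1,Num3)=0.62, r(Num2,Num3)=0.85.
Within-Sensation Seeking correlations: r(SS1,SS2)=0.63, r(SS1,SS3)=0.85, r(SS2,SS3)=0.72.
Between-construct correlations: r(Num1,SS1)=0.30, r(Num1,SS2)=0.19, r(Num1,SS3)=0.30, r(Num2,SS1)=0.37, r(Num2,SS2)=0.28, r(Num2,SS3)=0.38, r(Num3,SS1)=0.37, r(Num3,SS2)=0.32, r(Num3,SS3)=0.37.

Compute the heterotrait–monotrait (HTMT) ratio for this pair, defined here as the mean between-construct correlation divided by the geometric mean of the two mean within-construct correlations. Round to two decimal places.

0.45

Mean between = 2.88/9 = 0.3200.
Mean within-Num = 2.05/3 = 0.6833; mean within-SS = 2.20/3 = 0.7333.
Geometric mean = √(0.6833 × 0.7333) = 0.7079.
HTMT = 0.3200 / 0.7079 = 0.45.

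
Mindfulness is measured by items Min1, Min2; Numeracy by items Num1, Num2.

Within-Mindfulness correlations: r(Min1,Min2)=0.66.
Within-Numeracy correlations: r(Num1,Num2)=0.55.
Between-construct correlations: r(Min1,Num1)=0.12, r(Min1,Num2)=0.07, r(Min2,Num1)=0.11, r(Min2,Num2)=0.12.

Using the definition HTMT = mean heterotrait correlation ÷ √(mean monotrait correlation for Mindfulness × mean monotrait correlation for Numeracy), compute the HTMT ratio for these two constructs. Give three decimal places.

0.174

Mean heterotrait r = 0.42/4 = 0.1050.
Mean within-Min = 0.66/1 = 0.6600; mean within-Num = 0.55/1 = 0.5500.
Geometric mean = √(0.6600 × 0.5500) = 0.6025.
HTMT = 0.1050 / 0.6025 = 0.174.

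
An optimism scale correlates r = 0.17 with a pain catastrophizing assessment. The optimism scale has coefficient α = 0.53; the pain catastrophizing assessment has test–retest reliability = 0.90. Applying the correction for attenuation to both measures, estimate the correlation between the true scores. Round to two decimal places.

0.25

r_true = r_obs / √(r_xx · r_yy) = 0.17 / √(0.53 × 0.90) = 0.17 / √0.4770 = 0.17 / 0.6907 ≈ 0.25.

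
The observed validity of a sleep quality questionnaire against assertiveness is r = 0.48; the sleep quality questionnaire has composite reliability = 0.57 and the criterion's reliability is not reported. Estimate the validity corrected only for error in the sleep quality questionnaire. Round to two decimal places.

Single correction: r_c = r_obs / √r_xx = 0.48 / √0.57 = 0.48 / 0.7550 ≈ 0.64.

0.64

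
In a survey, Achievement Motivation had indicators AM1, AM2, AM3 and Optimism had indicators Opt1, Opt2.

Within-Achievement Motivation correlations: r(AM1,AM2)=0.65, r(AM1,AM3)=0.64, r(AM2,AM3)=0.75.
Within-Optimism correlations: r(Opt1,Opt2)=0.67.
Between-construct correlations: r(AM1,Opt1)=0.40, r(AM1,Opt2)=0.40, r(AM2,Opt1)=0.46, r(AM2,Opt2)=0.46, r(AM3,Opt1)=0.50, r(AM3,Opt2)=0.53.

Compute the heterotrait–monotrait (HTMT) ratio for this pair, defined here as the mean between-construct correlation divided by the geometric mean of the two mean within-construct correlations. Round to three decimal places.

0.679

Between-construct mean = 2.75/6 = 0.4583.
Mean within-AM = 2.04/3 = 0.6800; mean within-Opt = 0.67/1 = 0.6700.
Geometric mean = √(0.6800 × 0.6700) = 0.6750.
HTMT = 0.4583 / 0.6750 = 0.679.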